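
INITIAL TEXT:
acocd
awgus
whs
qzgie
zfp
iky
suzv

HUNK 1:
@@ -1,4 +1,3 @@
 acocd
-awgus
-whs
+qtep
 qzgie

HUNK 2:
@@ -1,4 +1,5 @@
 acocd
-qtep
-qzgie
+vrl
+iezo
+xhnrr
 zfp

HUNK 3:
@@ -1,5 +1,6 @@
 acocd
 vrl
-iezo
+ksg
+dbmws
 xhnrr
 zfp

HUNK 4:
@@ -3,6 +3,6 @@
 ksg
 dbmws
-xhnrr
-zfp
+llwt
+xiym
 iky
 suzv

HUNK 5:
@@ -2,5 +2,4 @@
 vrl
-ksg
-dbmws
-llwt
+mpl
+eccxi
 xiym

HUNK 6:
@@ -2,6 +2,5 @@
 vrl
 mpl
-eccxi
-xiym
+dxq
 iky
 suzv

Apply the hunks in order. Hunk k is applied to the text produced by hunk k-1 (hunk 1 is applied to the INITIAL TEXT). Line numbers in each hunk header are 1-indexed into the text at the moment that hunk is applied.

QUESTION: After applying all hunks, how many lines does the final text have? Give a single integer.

Hunk 1: at line 1 remove [awgus,whs] add [qtep] -> 6 lines: acocd qtep qzgie zfp iky suzv
Hunk 2: at line 1 remove [qtep,qzgie] add [vrl,iezo,xhnrr] -> 7 lines: acocd vrl iezo xhnrr zfp iky suzv
Hunk 3: at line 1 remove [iezo] add [ksg,dbmws] -> 8 lines: acocd vrl ksg dbmws xhnrr zfp iky suzv
Hunk 4: at line 3 remove [xhnrr,zfp] add [llwt,xiym] -> 8 lines: acocd vrl ksg dbmws llwt xiym iky suzv
Hunk 5: at line 2 remove [ksg,dbmws,llwt] add [mpl,eccxi] -> 7 lines: acocd vrl mpl eccxi xiym iky suzv
Hunk 6: at line 2 remove [eccxi,xiym] add [dxq] -> 6 lines: acocd vrl mpl dxq iky suzv
Final line count: 6

Answer: 6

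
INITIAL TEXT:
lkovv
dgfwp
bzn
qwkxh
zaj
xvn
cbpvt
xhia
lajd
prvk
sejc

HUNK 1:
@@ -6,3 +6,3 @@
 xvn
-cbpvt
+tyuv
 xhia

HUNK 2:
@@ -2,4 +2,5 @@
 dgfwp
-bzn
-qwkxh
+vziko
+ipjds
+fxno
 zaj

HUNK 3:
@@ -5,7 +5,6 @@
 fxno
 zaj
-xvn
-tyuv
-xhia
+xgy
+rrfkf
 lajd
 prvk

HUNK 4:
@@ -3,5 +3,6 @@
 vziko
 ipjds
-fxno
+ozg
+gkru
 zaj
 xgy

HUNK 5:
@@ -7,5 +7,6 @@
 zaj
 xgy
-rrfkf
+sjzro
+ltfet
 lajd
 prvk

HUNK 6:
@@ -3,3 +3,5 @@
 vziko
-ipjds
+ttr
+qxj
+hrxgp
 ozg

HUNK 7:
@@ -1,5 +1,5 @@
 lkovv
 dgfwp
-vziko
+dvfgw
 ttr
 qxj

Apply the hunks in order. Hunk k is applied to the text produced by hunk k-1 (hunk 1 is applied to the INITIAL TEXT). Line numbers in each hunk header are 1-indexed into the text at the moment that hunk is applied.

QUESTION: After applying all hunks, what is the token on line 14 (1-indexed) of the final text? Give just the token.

Answer: prvk

Derivation:
Hunk 1: at line 6 remove [cbpvt] add [tyuv] -> 11 lines: lkovv dgfwp bzn qwkxh zaj xvn tyuv xhia lajd prvk sejc
Hunk 2: at line 2 remove [bzn,qwkxh] add [vziko,ipjds,fxno] -> 12 lines: lkovv dgfwp vziko ipjds fxno zaj xvn tyuv xhia lajd prvk sejc
Hunk 3: at line 5 remove [xvn,tyuv,xhia] add [xgy,rrfkf] -> 11 lines: lkovv dgfwp vziko ipjds fxno zaj xgy rrfkf lajd prvk sejc
Hunk 4: at line 3 remove [fxno] add [ozg,gkru] -> 12 lines: lkovv dgfwp vziko ipjds ozg gkru zaj xgy rrfkf lajd prvk sejc
Hunk 5: at line 7 remove [rrfkf] add [sjzro,ltfet] -> 13 lines: lkovv dgfwp vziko ipjds ozg gkru zaj xgy sjzro ltfet lajd prvk sejc
Hunk 6: at line 3 remove [ipjds] add [ttr,qxj,hrxgp] -> 15 lines: lkovv dgfwp vziko ttr qxj hrxgp ozg gkru zaj xgy sjzro ltfet lajd prvk sejc
Hunk 7: at line 1 remove [vziko] add [dvfgw] -> 15 lines: lkovv dgfwp dvfgw ttr qxj hrxgp ozg gkru zaj xgy sjzro ltfet lajd prvk sejc
Final line 14: prvk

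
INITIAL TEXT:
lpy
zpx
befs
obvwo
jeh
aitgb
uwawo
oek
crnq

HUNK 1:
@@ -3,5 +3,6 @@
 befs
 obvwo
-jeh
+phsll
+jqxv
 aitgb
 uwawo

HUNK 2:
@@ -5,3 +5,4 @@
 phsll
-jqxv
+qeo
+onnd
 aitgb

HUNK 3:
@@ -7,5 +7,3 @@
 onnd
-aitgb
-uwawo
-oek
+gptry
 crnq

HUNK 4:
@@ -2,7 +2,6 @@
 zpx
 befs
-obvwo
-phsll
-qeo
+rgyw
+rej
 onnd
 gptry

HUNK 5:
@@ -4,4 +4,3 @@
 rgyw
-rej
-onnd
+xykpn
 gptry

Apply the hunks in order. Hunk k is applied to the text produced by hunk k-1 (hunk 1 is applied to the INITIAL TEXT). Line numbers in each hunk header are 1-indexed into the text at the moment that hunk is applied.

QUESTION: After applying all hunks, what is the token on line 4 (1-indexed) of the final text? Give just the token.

Answer: rgyw

Derivation:
Hunk 1: at line 3 remove [jeh] add [phsll,jqxv] -> 10 lines: lpy zpx befs obvwo phsll jqxv aitgb uwawo oek crnq
Hunk 2: at line 5 remove [jqxv] add [qeo,onnd] -> 11 lines: lpy zpx befs obvwo phsll qeo onnd aitgb uwawo oek crnq
Hunk 3: at line 7 remove [aitgb,uwawo,oek] add [gptry] -> 9 lines: lpy zpx befs obvwo phsll qeo onnd gptry crnq
Hunk 4: at line 2 remove [obvwo,phsll,qeo] add [rgyw,rej] -> 8 lines: lpy zpx befs rgyw rej onnd gptry crnq
Hunk 5: at line 4 remove [rej,onnd] add [xykpn] -> 7 lines: lpy zpx befs rgyw xykpn gptry crnq
Final line 4: rgyw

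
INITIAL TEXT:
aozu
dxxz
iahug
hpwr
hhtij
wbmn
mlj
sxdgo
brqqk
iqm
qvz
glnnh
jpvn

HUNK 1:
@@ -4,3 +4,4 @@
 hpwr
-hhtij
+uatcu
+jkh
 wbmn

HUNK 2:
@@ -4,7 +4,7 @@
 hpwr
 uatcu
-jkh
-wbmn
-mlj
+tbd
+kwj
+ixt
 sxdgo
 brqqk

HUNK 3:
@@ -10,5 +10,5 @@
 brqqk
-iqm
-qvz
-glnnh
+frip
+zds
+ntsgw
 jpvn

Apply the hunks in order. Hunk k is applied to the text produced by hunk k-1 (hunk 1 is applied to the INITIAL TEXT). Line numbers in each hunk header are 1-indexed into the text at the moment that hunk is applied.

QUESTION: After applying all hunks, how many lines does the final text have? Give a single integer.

Answer: 14

Derivation:
Hunk 1: at line 4 remove [hhtij] add [uatcu,jkh] -> 14 lines: aozu dxxz iahug hpwr uatcu jkh wbmn mlj sxdgo brqqk iqm qvz glnnh jpvn
Hunk 2: at line 4 remove [jkh,wbmn,mlj] add [tbd,kwj,ixt] -> 14 lines: aozu dxxz iahug hpwr uatcu tbd kwj ixt sxdgo brqqk iqm qvz glnnh jpvn
Hunk 3: at line 10 remove [iqm,qvz,glnnh] add [frip,zds,ntsgw] -> 14 lines: aozu dxxz iahug hpwr uatcu tbd kwj ixt sxdgo brqqk frip zds ntsgw jpvn
Final line count: 14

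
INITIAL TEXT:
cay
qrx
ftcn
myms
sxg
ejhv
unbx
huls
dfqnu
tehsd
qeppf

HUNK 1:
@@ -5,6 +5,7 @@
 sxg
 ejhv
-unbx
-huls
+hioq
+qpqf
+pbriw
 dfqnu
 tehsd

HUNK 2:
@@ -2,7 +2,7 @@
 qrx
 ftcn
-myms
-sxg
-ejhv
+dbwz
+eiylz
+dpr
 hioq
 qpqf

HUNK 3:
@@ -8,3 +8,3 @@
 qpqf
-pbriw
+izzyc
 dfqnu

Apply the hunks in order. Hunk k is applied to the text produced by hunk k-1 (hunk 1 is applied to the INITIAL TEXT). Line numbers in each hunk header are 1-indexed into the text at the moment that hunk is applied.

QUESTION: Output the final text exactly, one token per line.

Hunk 1: at line 5 remove [unbx,huls] add [hioq,qpqf,pbriw] -> 12 lines: cay qrx ftcn myms sxg ejhv hioq qpqf pbriw dfqnu tehsd qeppf
Hunk 2: at line 2 remove [myms,sxg,ejhv] add [dbwz,eiylz,dpr] -> 12 lines: cay qrx ftcn dbwz eiylz dpr hioq qpqf pbriw dfqnu tehsd qeppf
Hunk 3: at line 8 remove [pbriw] add [izzyc] -> 12 lines: cay qrx ftcn dbwz eiylz dpr hioq qpqf izzyc dfqnu tehsd qeppf

Answer: cay
qrx
ftcn
dbwz
eiylz
dpr
hioq
qpqf
izzyc
dfqnu
tehsd
qeppf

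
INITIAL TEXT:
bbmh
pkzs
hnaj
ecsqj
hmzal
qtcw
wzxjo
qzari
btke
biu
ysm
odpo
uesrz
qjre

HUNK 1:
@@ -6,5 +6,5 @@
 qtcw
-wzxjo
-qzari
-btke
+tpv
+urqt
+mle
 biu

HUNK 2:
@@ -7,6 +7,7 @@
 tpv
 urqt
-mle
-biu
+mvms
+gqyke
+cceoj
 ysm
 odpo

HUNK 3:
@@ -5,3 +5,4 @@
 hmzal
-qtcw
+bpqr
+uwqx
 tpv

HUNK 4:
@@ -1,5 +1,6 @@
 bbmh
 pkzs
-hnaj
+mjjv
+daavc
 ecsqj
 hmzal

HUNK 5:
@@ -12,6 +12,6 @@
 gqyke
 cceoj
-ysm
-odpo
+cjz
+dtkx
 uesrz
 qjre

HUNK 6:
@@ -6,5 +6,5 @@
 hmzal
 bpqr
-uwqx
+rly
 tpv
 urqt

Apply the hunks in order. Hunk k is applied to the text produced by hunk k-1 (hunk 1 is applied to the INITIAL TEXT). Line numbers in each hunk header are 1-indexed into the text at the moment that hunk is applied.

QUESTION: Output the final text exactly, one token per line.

Answer: bbmh
pkzs
mjjv
daavc
ecsqj
hmzal
bpqr
rly
tpv
urqt
mvms
gqyke
cceoj
cjz
dtkx
uesrz
qjre

Derivation:
Hunk 1: at line 6 remove [wzxjo,qzari,btke] add [tpv,urqt,mle] -> 14 lines: bbmh pkzs hnaj ecsqj hmzal qtcw tpv urqt mle biu ysm odpo uesrz qjre
Hunk 2: at line 7 remove [mle,biu] add [mvms,gqyke,cceoj] -> 15 lines: bbmh pkzs hnaj ecsqj hmzal qtcw tpv urqt mvms gqyke cceoj ysm odpo uesrz qjre
Hunk 3: at line 5 remove [qtcw] add [bpqr,uwqx] -> 16 lines: bbmh pkzs hnaj ecsqj hmzal bpqr uwqx tpv urqt mvms gqyke cceoj ysm odpo uesrz qjre
Hunk 4: at line 1 remove [hnaj] add [mjjv,daavc] -> 17 lines: bbmh pkzs mjjv daavc ecsqj hmzal bpqr uwqx tpv urqt mvms gqyke cceoj ysm odpo uesrz qjre
Hunk 5: at line 12 remove [ysm,odpo] add [cjz,dtkx] -> 17 lines: bbmh pkzs mjjv daavc ecsqj hmzal bpqr uwqx tpv urqt mvms gqyke cceoj cjz dtkx uesrz qjre
Hunk 6: at line 6 remove [uwqx] add [rly] -> 17 lines: bbmh pkzs mjjv daavc ecsqj hmzal bpqr rly tpv urqt mvms gqyke cceoj cjz dtkx uesrz qjre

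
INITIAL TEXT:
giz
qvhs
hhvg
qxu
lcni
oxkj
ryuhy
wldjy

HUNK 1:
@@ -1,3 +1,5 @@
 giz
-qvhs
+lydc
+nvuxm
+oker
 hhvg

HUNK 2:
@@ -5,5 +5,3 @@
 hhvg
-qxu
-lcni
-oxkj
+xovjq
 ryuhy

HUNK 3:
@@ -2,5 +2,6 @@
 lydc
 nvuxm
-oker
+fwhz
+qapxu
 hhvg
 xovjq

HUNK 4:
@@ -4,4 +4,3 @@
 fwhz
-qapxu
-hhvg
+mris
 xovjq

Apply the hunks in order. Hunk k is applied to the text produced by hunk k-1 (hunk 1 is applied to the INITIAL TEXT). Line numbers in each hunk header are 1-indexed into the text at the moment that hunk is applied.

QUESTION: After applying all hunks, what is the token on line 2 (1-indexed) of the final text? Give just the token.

Answer: lydc

Derivation:
Hunk 1: at line 1 remove [qvhs] add [lydc,nvuxm,oker] -> 10 lines: giz lydc nvuxm oker hhvg qxu lcni oxkj ryuhy wldjy
Hunk 2: at line 5 remove [qxu,lcni,oxkj] add [xovjq] -> 8 lines: giz lydc nvuxm oker hhvg xovjq ryuhy wldjy
Hunk 3: at line 2 remove [oker] add [fwhz,qapxu] -> 9 lines: giz lydc nvuxm fwhz qapxu hhvg xovjq ryuhy wldjy
Hunk 4: at line 4 remove [qapxu,hhvg] add [mris] -> 8 lines: giz lydc nvuxm fwhz mris xovjq ryuhy wldjy
Final line 2: lydc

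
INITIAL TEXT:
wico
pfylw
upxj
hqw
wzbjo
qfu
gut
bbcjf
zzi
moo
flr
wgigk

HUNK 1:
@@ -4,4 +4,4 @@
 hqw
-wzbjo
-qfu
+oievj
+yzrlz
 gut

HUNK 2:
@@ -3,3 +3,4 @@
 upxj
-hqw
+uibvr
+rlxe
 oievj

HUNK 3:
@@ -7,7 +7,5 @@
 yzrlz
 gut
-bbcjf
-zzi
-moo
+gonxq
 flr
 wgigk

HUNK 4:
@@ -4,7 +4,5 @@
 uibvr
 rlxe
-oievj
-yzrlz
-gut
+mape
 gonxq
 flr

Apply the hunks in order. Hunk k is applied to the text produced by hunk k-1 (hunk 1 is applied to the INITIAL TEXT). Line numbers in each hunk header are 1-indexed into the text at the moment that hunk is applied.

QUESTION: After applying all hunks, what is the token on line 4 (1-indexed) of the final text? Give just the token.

Hunk 1: at line 4 remove [wzbjo,qfu] add [oievj,yzrlz] -> 12 lines: wico pfylw upxj hqw oievj yzrlz gut bbcjf zzi moo flr wgigk
Hunk 2: at line 3 remove [hqw] add [uibvr,rlxe] -> 13 lines: wico pfylw upxj uibvr rlxe oievj yzrlz gut bbcjf zzi moo flr wgigk
Hunk 3: at line 7 remove [bbcjf,zzi,moo] add [gonxq] -> 11 lines: wico pfylw upxj uibvr rlxe oievj yzrlz gut gonxq flr wgigk
Hunk 4: at line 4 remove [oievj,yzrlz,gut] add [mape] -> 9 lines: wico pfylw upxj uibvr rlxe mape gonxq flr wgigk
Final line 4: uibvr

Answer: uibvr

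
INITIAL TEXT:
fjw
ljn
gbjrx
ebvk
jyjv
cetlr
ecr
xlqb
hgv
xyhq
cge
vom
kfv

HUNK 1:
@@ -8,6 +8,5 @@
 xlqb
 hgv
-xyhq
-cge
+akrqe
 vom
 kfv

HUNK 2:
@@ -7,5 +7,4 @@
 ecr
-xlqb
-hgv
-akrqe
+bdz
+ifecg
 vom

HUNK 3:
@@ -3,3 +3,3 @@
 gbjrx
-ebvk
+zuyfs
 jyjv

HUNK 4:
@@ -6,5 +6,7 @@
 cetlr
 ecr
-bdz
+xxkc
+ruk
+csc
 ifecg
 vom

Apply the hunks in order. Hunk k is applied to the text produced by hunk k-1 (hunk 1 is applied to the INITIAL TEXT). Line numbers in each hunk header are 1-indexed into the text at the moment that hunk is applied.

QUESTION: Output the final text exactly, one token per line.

Hunk 1: at line 8 remove [xyhq,cge] add [akrqe] -> 12 lines: fjw ljn gbjrx ebvk jyjv cetlr ecr xlqb hgv akrqe vom kfv
Hunk 2: at line 7 remove [xlqb,hgv,akrqe] add [bdz,ifecg] -> 11 lines: fjw ljn gbjrx ebvk jyjv cetlr ecr bdz ifecg vom kfv
Hunk 3: at line 3 remove [ebvk] add [zuyfs] -> 11 lines: fjw ljn gbjrx zuyfs jyjv cetlr ecr bdz ifecg vom kfv
Hunk 4: at line 6 remove [bdz] add [xxkc,ruk,csc] -> 13 lines: fjw ljn gbjrx zuyfs jyjv cetlr ecr xxkc ruk csc ifecg vom kfv

Answer: fjw
ljn
gbjrx
zuyfs
jyjv
cetlr
ecr
xxkc
ruk
csc
ifecg
vom
kfv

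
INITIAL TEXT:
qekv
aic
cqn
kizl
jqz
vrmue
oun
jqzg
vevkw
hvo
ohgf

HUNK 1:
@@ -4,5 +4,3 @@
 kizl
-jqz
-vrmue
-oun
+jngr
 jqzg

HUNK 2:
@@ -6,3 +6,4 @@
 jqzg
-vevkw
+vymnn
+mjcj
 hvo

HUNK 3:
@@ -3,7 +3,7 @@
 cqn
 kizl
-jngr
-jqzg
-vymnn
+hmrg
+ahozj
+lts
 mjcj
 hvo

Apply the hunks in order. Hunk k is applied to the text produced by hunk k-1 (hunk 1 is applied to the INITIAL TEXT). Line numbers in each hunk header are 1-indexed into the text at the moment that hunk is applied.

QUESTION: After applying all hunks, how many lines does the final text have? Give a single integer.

Hunk 1: at line 4 remove [jqz,vrmue,oun] add [jngr] -> 9 lines: qekv aic cqn kizl jngr jqzg vevkw hvo ohgf
Hunk 2: at line 6 remove [vevkw] add [vymnn,mjcj] -> 10 lines: qekv aic cqn kizl jngr jqzg vymnn mjcj hvo ohgf
Hunk 3: at line 3 remove [jngr,jqzg,vymnn] add [hmrg,ahozj,lts] -> 10 lines: qekv aic cqn kizl hmrg ahozj lts mjcj hvo ohgf
Final line count: 10

Answer: 10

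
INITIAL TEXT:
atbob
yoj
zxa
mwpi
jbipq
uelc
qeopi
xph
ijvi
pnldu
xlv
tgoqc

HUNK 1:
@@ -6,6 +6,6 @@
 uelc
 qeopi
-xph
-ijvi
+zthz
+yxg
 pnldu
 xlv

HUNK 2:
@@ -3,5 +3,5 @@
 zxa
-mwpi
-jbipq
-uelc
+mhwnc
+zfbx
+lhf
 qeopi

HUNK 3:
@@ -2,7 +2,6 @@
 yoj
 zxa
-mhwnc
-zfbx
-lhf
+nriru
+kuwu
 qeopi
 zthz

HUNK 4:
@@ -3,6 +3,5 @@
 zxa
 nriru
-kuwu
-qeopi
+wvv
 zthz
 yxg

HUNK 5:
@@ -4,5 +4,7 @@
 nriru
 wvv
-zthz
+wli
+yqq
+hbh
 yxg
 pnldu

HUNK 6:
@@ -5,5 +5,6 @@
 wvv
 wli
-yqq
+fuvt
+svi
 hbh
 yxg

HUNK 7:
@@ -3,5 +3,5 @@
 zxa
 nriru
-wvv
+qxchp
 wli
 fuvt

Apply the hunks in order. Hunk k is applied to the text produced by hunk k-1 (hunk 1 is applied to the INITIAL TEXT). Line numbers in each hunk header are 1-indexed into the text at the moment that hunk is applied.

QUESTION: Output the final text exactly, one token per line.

Answer: atbob
yoj
zxa
nriru
qxchp
wli
fuvt
svi
hbh
yxg
pnldu
xlv
tgoqc

Derivation:
Hunk 1: at line 6 remove [xph,ijvi] add [zthz,yxg] -> 12 lines: atbob yoj zxa mwpi jbipq uelc qeopi zthz yxg pnldu xlv tgoqc
Hunk 2: at line 3 remove [mwpi,jbipq,uelc] add [mhwnc,zfbx,lhf] -> 12 lines: atbob yoj zxa mhwnc zfbx lhf qeopi zthz yxg pnldu xlv tgoqc
Hunk 3: at line 2 remove [mhwnc,zfbx,lhf] add [nriru,kuwu] -> 11 lines: atbob yoj zxa nriru kuwu qeopi zthz yxg pnldu xlv tgoqc
Hunk 4: at line 3 remove [kuwu,qeopi] add [wvv] -> 10 lines: atbob yoj zxa nriru wvv zthz yxg pnldu xlv tgoqc
Hunk 5: at line 4 remove [zthz] add [wli,yqq,hbh] -> 12 lines: atbob yoj zxa nriru wvv wli yqq hbh yxg pnldu xlv tgoqc
Hunk 6: at line 5 remove [yqq] add [fuvt,svi] -> 13 lines: atbob yoj zxa nriru wvv wli fuvt svi hbh yxg pnldu xlv tgoqc
Hunk 7: at line 3 remove [wvv] add [qxchp] -> 13 lines: atbob yoj zxa nriru qxchp wli fuvt svi hbh yxg pnldu xlv tgoqc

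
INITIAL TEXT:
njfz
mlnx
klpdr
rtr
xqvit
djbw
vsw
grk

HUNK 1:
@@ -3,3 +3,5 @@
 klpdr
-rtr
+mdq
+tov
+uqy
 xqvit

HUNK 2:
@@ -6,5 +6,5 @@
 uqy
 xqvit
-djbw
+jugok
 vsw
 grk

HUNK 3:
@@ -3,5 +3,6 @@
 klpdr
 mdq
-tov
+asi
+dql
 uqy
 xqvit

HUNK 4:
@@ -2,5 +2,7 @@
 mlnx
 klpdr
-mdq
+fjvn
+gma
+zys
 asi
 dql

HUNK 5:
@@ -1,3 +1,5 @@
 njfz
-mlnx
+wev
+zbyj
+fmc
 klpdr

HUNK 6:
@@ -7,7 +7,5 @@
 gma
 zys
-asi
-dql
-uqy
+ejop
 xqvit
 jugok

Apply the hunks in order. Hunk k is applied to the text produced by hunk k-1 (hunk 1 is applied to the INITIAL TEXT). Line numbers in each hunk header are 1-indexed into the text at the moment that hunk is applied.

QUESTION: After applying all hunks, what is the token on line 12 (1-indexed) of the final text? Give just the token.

Answer: vsw

Derivation:
Hunk 1: at line 3 remove [rtr] add [mdq,tov,uqy] -> 10 lines: njfz mlnx klpdr mdq tov uqy xqvit djbw vsw grk
Hunk 2: at line 6 remove [djbw] add [jugok] -> 10 lines: njfz mlnx klpdr mdq tov uqy xqvit jugok vsw grk
Hunk 3: at line 3 remove [tov] add [asi,dql] -> 11 lines: njfz mlnx klpdr mdq asi dql uqy xqvit jugok vsw grk
Hunk 4: at line 2 remove [mdq] add [fjvn,gma,zys] -> 13 lines: njfz mlnx klpdr fjvn gma zys asi dql uqy xqvit jugok vsw grk
Hunk 5: at line 1 remove [mlnx] add [wev,zbyj,fmc] -> 15 lines: njfz wev zbyj fmc klpdr fjvn gma zys asi dql uqy xqvit jugok vsw grk
Hunk 6: at line 7 remove [asi,dql,uqy] add [ejop] -> 13 lines: njfz wev zbyj fmc klpdr fjvn gma zys ejop xqvit jugok vsw grk
Final line 12: vsw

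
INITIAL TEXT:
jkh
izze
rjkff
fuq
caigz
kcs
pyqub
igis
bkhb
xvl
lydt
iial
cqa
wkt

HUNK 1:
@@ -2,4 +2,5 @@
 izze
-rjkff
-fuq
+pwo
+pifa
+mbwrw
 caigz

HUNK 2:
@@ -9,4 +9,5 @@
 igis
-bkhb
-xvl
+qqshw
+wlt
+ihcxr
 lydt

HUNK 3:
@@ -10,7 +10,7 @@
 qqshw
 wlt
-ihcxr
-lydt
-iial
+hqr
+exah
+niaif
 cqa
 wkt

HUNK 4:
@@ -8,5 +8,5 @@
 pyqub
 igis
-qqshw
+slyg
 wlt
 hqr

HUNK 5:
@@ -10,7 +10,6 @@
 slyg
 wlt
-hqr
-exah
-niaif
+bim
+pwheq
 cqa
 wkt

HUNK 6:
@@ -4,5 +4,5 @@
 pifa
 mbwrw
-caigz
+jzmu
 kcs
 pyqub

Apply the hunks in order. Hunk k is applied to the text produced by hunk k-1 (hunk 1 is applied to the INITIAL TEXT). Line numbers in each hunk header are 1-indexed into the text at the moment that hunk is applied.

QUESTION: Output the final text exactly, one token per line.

Hunk 1: at line 2 remove [rjkff,fuq] add [pwo,pifa,mbwrw] -> 15 lines: jkh izze pwo pifa mbwrw caigz kcs pyqub igis bkhb xvl lydt iial cqa wkt
Hunk 2: at line 9 remove [bkhb,xvl] add [qqshw,wlt,ihcxr] -> 16 lines: jkh izze pwo pifa mbwrw caigz kcs pyqub igis qqshw wlt ihcxr lydt iial cqa wkt
Hunk 3: at line 10 remove [ihcxr,lydt,iial] add [hqr,exah,niaif] -> 16 lines: jkh izze pwo pifa mbwrw caigz kcs pyqub igis qqshw wlt hqr exah niaif cqa wkt
Hunk 4: at line 8 remove [qqshw] add [slyg] -> 16 lines: jkh izze pwo pifa mbwrw caigz kcs pyqub igis slyg wlt hqr exah niaif cqa wkt
Hunk 5: at line 10 remove [hqr,exah,niaif] add [bim,pwheq] -> 15 lines: jkh izze pwo pifa mbwrw caigz kcs pyqub igis slyg wlt bim pwheq cqa wkt
Hunk 6: at line 4 remove [caigz] add [jzmu] -> 15 lines: jkh izze pwo pifa mbwrw jzmu kcs pyqub igis slyg wlt bim pwheq cqa wkt

Answer: jkh
izze
pwo
pifa
mbwrw
jzmu
kcs
pyqub
igis
slyg
wlt
bim
pwheq
cqa
wkt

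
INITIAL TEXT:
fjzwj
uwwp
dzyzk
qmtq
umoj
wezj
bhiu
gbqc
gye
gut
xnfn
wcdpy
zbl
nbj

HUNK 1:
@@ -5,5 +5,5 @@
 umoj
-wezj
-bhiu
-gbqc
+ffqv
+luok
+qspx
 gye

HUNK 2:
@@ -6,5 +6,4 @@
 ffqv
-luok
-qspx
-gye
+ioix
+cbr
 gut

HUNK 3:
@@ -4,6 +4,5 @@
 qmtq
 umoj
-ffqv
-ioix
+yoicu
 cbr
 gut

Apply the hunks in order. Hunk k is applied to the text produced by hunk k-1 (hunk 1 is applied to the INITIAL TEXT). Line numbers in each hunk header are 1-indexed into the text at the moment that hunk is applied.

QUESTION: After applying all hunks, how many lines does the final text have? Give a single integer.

Hunk 1: at line 5 remove [wezj,bhiu,gbqc] add [ffqv,luok,qspx] -> 14 lines: fjzwj uwwp dzyzk qmtq umoj ffqv luok qspx gye gut xnfn wcdpy zbl nbj
Hunk 2: at line 6 remove [luok,qspx,gye] add [ioix,cbr] -> 13 lines: fjzwj uwwp dzyzk qmtq umoj ffqv ioix cbr gut xnfn wcdpy zbl nbj
Hunk 3: at line 4 remove [ffqv,ioix] add [yoicu] -> 12 lines: fjzwj uwwp dzyzk qmtq umoj yoicu cbr gut xnfn wcdpy zbl nbj
Final line count: 12

Answer: 12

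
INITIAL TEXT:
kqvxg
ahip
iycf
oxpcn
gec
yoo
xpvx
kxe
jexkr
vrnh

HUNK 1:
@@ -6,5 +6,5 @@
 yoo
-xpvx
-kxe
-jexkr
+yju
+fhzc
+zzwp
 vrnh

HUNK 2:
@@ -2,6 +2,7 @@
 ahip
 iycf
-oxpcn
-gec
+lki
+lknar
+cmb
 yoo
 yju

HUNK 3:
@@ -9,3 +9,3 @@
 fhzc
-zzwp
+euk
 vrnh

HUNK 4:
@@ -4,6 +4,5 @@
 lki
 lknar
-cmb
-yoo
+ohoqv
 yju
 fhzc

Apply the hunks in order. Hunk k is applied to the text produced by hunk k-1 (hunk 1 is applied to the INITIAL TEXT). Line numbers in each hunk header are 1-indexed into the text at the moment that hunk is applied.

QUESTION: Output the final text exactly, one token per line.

Answer: kqvxg
ahip
iycf
lki
lknar
ohoqv
yju
fhzc
euk
vrnh

Derivation:
Hunk 1: at line 6 remove [xpvx,kxe,jexkr] add [yju,fhzc,zzwp] -> 10 lines: kqvxg ahip iycf oxpcn gec yoo yju fhzc zzwp vrnh
Hunk 2: at line 2 remove [oxpcn,gec] add [lki,lknar,cmb] -> 11 lines: kqvxg ahip iycf lki lknar cmb yoo yju fhzc zzwp vrnh
Hunk 3: at line 9 remove [zzwp] add [euk] -> 11 lines: kqvxg ahip iycf lki lknar cmb yoo yju fhzc euk vrnh
Hunk 4: at line 4 remove [cmb,yoo] add [ohoqv] -> 10 lines: kqvxg ahip iycf lki lknar ohoqv yju fhzc euk vrnh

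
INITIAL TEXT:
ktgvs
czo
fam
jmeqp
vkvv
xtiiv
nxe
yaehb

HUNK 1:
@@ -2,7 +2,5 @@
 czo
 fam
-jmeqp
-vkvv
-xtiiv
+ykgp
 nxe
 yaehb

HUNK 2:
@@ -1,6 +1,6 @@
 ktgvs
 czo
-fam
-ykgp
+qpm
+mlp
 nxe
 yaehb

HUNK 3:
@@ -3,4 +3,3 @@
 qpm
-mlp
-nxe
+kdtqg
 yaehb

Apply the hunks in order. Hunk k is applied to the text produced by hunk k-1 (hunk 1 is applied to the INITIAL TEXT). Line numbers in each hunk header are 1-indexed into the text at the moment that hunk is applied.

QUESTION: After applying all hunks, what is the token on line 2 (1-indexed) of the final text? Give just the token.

Hunk 1: at line 2 remove [jmeqp,vkvv,xtiiv] add [ykgp] -> 6 lines: ktgvs czo fam ykgp nxe yaehb
Hunk 2: at line 1 remove [fam,ykgp] add [qpm,mlp] -> 6 lines: ktgvs czo qpm mlp nxe yaehb
Hunk 3: at line 3 remove [mlp,nxe] add [kdtqg] -> 5 lines: ktgvs czo qpm kdtqg yaehb
Final line 2: czo

Answer: czo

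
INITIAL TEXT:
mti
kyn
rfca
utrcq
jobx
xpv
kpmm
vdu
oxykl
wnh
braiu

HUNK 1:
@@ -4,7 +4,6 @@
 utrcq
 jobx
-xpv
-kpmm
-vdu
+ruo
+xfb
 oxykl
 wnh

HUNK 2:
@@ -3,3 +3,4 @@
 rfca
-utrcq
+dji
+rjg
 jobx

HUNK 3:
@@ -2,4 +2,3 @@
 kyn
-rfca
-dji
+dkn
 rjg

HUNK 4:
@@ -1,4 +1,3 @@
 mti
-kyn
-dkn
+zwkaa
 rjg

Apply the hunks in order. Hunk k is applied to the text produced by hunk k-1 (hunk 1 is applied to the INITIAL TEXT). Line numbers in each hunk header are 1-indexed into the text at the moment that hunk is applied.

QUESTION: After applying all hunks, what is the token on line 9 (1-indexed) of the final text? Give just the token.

Answer: braiu

Derivation:
Hunk 1: at line 4 remove [xpv,kpmm,vdu] add [ruo,xfb] -> 10 lines: mti kyn rfca utrcq jobx ruo xfb oxykl wnh braiu
Hunk 2: at line 3 remove [utrcq] add [dji,rjg] -> 11 lines: mti kyn rfca dji rjg jobx ruo xfb oxykl wnh braiu
Hunk 3: at line 2 remove [rfca,dji] add [dkn] -> 10 lines: mti kyn dkn rjg jobx ruo xfb oxykl wnh braiu
Hunk 4: at line 1 remove [kyn,dkn] add [zwkaa] -> 9 lines: mti zwkaa rjg jobx ruo xfb oxykl wnh braiu
Final line 9: braiu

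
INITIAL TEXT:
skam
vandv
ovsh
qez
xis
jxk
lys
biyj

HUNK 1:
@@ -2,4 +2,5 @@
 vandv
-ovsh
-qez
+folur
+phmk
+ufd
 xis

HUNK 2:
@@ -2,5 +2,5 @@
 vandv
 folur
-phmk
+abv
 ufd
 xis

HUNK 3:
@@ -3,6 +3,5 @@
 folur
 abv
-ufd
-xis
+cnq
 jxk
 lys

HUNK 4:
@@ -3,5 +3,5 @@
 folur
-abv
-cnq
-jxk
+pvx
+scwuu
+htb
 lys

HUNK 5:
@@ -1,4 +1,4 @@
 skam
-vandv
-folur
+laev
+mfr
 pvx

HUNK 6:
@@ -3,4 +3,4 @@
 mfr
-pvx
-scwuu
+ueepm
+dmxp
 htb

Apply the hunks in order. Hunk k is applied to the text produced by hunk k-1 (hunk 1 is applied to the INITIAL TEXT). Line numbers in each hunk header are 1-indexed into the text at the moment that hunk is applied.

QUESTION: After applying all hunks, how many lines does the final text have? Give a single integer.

Answer: 8

Derivation:
Hunk 1: at line 2 remove [ovsh,qez] add [folur,phmk,ufd] -> 9 lines: skam vandv folur phmk ufd xis jxk lys biyj
Hunk 2: at line 2 remove [phmk] add [abv] -> 9 lines: skam vandv folur abv ufd xis jxk lys biyj
Hunk 3: at line 3 remove [ufd,xis] add [cnq] -> 8 lines: skam vandv folur abv cnq jxk lys biyj
Hunk 4: at line 3 remove [abv,cnq,jxk] add [pvx,scwuu,htb] -> 8 lines: skam vandv folur pvx scwuu htb lys biyj
Hunk 5: at line 1 remove [vandv,folur] add [laev,mfr] -> 8 lines: skam laev mfr pvx scwuu htb lys biyj
Hunk 6: at line 3 remove [pvx,scwuu] add [ueepm,dmxp] -> 8 lines: skam laev mfr ueepm dmxp htb lys biyj
Final line count: 8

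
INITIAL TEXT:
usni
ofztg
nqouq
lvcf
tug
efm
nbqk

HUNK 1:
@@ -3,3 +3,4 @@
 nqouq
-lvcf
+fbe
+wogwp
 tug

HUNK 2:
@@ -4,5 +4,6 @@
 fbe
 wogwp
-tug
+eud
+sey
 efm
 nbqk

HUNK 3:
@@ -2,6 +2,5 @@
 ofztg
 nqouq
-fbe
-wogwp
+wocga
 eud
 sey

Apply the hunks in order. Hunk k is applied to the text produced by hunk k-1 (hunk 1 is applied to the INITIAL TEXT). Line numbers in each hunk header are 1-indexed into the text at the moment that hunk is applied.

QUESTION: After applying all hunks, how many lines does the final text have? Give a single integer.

Hunk 1: at line 3 remove [lvcf] add [fbe,wogwp] -> 8 lines: usni ofztg nqouq fbe wogwp tug efm nbqk
Hunk 2: at line 4 remove [tug] add [eud,sey] -> 9 lines: usni ofztg nqouq fbe wogwp eud sey efm nbqk
Hunk 3: at line 2 remove [fbe,wogwp] add [wocga] -> 8 lines: usni ofztg nqouq wocga eud sey efm nbqk
Final line count: 8

Answer: 8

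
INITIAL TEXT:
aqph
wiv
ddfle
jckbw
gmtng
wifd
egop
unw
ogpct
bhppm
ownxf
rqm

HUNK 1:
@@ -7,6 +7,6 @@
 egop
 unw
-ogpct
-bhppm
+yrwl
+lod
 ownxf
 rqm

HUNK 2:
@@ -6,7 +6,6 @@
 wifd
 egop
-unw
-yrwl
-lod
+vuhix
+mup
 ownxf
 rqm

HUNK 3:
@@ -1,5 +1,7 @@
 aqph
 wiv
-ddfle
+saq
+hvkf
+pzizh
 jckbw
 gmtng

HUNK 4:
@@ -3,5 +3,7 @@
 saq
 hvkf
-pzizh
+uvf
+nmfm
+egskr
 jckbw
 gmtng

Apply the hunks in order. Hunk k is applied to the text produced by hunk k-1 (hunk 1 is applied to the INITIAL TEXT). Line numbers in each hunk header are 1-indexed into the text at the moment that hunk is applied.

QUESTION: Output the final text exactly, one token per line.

Answer: aqph
wiv
saq
hvkf
uvf
nmfm
egskr
jckbw
gmtng
wifd
egop
vuhix
mup
ownxf
rqm

Derivation:
Hunk 1: at line 7 remove [ogpct,bhppm] add [yrwl,lod] -> 12 lines: aqph wiv ddfle jckbw gmtng wifd egop unw yrwl lod ownxf rqm
Hunk 2: at line 6 remove [unw,yrwl,lod] add [vuhix,mup] -> 11 lines: aqph wiv ddfle jckbw gmtng wifd egop vuhix mup ownxf rqm
Hunk 3: at line 1 remove [ddfle] add [saq,hvkf,pzizh] -> 13 lines: aqph wiv saq hvkf pzizh jckbw gmtng wifd egop vuhix mup ownxf rqm
Hunk 4: at line 3 remove [pzizh] add [uvf,nmfm,egskr] -> 15 lines: aqph wiv saq hvkf uvf nmfm egskr jckbw gmtng wifd egop vuhix mup ownxf rqm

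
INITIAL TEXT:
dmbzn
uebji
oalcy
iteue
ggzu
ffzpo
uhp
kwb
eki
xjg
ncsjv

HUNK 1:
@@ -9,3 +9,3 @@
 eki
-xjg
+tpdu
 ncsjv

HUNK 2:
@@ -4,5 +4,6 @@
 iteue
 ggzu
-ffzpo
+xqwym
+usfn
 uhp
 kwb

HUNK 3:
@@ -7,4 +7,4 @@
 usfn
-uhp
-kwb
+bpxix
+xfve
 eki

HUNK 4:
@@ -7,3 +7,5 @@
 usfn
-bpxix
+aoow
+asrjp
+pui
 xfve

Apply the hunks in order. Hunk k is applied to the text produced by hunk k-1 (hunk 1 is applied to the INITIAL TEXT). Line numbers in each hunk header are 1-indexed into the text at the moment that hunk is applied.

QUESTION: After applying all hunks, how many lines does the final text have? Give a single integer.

Hunk 1: at line 9 remove [xjg] add [tpdu] -> 11 lines: dmbzn uebji oalcy iteue ggzu ffzpo uhp kwb eki tpdu ncsjv
Hunk 2: at line 4 remove [ffzpo] add [xqwym,usfn] -> 12 lines: dmbzn uebji oalcy iteue ggzu xqwym usfn uhp kwb eki tpdu ncsjv
Hunk 3: at line 7 remove [uhp,kwb] add [bpxix,xfve] -> 12 lines: dmbzn uebji oalcy iteue ggzu xqwym usfn bpxix xfve eki tpdu ncsjv
Hunk 4: at line 7 remove [bpxix] add [aoow,asrjp,pui] -> 14 lines: dmbzn uebji oalcy iteue ggzu xqwym usfn aoow asrjp pui xfve eki tpdu ncsjv
Final line count: 14

Answer: 14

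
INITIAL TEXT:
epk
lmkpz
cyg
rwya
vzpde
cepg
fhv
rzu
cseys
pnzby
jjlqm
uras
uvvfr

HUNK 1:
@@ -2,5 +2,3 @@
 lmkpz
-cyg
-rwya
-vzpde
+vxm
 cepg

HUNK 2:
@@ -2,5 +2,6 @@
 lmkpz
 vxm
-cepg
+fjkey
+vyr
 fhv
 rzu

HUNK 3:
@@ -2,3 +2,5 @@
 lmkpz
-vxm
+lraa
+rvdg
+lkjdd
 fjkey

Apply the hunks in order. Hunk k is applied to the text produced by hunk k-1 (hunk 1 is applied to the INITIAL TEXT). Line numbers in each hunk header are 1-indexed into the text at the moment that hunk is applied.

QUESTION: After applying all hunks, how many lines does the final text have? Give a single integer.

Hunk 1: at line 2 remove [cyg,rwya,vzpde] add [vxm] -> 11 lines: epk lmkpz vxm cepg fhv rzu cseys pnzby jjlqm uras uvvfr
Hunk 2: at line 2 remove [cepg] add [fjkey,vyr] -> 12 lines: epk lmkpz vxm fjkey vyr fhv rzu cseys pnzby jjlqm uras uvvfr
Hunk 3: at line 2 remove [vxm] add [lraa,rvdg,lkjdd] -> 14 lines: epk lmkpz lraa rvdg lkjdd fjkey vyr fhv rzu cseys pnzby jjlqm uras uvvfr
Final line count: 14

Answer: 14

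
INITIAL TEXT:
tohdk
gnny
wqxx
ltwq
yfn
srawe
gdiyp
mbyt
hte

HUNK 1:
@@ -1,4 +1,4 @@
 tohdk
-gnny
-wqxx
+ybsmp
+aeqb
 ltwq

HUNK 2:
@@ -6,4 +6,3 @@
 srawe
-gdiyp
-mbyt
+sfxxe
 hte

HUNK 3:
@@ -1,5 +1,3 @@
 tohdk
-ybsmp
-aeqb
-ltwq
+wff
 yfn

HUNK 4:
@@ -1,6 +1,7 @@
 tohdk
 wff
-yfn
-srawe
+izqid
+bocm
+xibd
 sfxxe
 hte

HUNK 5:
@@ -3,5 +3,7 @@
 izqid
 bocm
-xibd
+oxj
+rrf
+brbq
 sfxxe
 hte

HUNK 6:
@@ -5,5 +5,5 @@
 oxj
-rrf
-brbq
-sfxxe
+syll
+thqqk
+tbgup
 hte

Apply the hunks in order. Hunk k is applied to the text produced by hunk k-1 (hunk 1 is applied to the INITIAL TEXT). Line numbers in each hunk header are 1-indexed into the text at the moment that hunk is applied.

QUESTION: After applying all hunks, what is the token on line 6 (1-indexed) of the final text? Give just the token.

Answer: syll

Derivation:
Hunk 1: at line 1 remove [gnny,wqxx] add [ybsmp,aeqb] -> 9 lines: tohdk ybsmp aeqb ltwq yfn srawe gdiyp mbyt hte
Hunk 2: at line 6 remove [gdiyp,mbyt] add [sfxxe] -> 8 lines: tohdk ybsmp aeqb ltwq yfn srawe sfxxe hte
Hunk 3: at line 1 remove [ybsmp,aeqb,ltwq] add [wff] -> 6 lines: tohdk wff yfn srawe sfxxe hte
Hunk 4: at line 1 remove [yfn,srawe] add [izqid,bocm,xibd] -> 7 lines: tohdk wff izqid bocm xibd sfxxe hte
Hunk 5: at line 3 remove [xibd] add [oxj,rrf,brbq] -> 9 lines: tohdk wff izqid bocm oxj rrf brbq sfxxe hte
Hunk 6: at line 5 remove [rrf,brbq,sfxxe] add [syll,thqqk,tbgup] -> 9 lines: tohdk wff izqid bocm oxj syll thqqk tbgup hte
Final line 6: syll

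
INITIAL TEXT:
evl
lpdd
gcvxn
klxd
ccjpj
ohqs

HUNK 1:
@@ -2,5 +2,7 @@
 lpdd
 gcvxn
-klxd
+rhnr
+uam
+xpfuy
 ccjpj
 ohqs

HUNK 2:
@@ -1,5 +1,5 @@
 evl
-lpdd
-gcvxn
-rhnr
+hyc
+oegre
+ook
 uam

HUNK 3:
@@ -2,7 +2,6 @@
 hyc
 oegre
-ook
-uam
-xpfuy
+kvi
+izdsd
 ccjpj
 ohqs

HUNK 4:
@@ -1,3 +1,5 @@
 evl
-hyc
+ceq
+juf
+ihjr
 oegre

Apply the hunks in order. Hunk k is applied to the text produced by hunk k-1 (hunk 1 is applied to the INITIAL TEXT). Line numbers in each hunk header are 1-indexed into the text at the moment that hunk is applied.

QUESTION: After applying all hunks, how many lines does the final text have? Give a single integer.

Hunk 1: at line 2 remove [klxd] add [rhnr,uam,xpfuy] -> 8 lines: evl lpdd gcvxn rhnr uam xpfuy ccjpj ohqs
Hunk 2: at line 1 remove [lpdd,gcvxn,rhnr] add [hyc,oegre,ook] -> 8 lines: evl hyc oegre ook uam xpfuy ccjpj ohqs
Hunk 3: at line 2 remove [ook,uam,xpfuy] add [kvi,izdsd] -> 7 lines: evl hyc oegre kvi izdsd ccjpj ohqs
Hunk 4: at line 1 remove [hyc] add [ceq,juf,ihjr] -> 9 lines: evl ceq juf ihjr oegre kvi izdsd ccjpj ohqs
Final line count: 9

Answer: 9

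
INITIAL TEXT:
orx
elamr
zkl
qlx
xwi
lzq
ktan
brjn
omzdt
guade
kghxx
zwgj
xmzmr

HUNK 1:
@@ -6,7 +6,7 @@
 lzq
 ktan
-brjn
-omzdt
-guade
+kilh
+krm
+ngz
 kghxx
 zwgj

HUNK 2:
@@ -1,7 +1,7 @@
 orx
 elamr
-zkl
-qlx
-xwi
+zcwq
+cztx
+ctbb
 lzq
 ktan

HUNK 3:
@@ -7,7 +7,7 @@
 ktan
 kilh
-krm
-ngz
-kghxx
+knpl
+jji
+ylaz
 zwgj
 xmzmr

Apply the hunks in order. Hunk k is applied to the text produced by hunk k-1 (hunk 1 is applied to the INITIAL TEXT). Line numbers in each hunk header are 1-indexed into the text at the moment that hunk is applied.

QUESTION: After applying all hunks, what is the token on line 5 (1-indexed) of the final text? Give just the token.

Answer: ctbb

Derivation:
Hunk 1: at line 6 remove [brjn,omzdt,guade] add [kilh,krm,ngz] -> 13 lines: orx elamr zkl qlx xwi lzq ktan kilh krm ngz kghxx zwgj xmzmr
Hunk 2: at line 1 remove [zkl,qlx,xwi] add [zcwq,cztx,ctbb] -> 13 lines: orx elamr zcwq cztx ctbb lzq ktan kilh krm ngz kghxx zwgj xmzmr
Hunk 3: at line 7 remove [krm,ngz,kghxx] add [knpl,jji,ylaz] -> 13 lines: orx elamr zcwq cztx ctbb lzq ktan kilh knpl jji ylaz zwgj xmzmr
Final line 5: ctbb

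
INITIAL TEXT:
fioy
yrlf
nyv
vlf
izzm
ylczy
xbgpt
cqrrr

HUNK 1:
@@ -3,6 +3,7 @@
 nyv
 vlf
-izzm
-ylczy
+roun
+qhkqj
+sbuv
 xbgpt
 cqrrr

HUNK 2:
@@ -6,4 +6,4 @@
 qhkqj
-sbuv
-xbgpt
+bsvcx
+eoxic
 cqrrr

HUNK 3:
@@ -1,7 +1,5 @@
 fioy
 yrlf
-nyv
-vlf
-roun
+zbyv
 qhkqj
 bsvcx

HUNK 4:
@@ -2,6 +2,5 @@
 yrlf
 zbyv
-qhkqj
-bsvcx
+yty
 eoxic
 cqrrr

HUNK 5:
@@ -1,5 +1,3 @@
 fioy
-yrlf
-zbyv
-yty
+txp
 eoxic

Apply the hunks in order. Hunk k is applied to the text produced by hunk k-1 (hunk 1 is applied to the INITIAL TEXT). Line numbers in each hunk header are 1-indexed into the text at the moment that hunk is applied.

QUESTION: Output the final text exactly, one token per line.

Answer: fioy
txp
eoxic
cqrrr

Derivation:
Hunk 1: at line 3 remove [izzm,ylczy] add [roun,qhkqj,sbuv] -> 9 lines: fioy yrlf nyv vlf roun qhkqj sbuv xbgpt cqrrr
Hunk 2: at line 6 remove [sbuv,xbgpt] add [bsvcx,eoxic] -> 9 lines: fioy yrlf nyv vlf roun qhkqj bsvcx eoxic cqrrr
Hunk 3: at line 1 remove [nyv,vlf,roun] add [zbyv] -> 7 lines: fioy yrlf zbyv qhkqj bsvcx eoxic cqrrr
Hunk 4: at line 2 remove [qhkqj,bsvcx] add [yty] -> 6 lines: fioy yrlf zbyv yty eoxic cqrrr
Hunk 5: at line 1 remove [yrlf,zbyv,yty] add [txp] -> 4 lines: fioy txp eoxic cqrrr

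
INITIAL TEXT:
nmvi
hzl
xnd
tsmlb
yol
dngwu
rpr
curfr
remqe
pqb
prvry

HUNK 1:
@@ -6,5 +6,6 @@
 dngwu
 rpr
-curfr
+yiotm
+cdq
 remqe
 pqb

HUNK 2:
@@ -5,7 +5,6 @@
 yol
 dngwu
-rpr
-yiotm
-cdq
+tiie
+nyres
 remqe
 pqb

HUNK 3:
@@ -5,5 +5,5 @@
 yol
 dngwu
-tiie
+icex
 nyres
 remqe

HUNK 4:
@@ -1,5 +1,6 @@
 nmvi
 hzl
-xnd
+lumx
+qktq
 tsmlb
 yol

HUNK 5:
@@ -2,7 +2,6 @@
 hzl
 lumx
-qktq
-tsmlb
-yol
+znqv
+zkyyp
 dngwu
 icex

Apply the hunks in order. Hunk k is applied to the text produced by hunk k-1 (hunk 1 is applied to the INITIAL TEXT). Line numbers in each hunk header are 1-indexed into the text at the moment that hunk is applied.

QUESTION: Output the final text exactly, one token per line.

Answer: nmvi
hzl
lumx
znqv
zkyyp
dngwu
icex
nyres
remqe
pqb
prvry

Derivation:
Hunk 1: at line 6 remove [curfr] add [yiotm,cdq] -> 12 lines: nmvi hzl xnd tsmlb yol dngwu rpr yiotm cdq remqe pqb prvry
Hunk 2: at line 5 remove [rpr,yiotm,cdq] add [tiie,nyres] -> 11 lines: nmvi hzl xnd tsmlb yol dngwu tiie nyres remqe pqb prvry
Hunk 3: at line 5 remove [tiie] add [icex] -> 11 lines: nmvi hzl xnd tsmlb yol dngwu icex nyres remqe pqb prvry
Hunk 4: at line 1 remove [xnd] add [lumx,qktq] -> 12 lines: nmvi hzl lumx qktq tsmlb yol dngwu icex nyres remqe pqb prvry
Hunk 5: at line 2 remove [qktq,tsmlb,yol] add [znqv,zkyyp] -> 11 lines: nmvi hzl lumx znqv zkyyp dngwu icex nyres remqe pqb prvry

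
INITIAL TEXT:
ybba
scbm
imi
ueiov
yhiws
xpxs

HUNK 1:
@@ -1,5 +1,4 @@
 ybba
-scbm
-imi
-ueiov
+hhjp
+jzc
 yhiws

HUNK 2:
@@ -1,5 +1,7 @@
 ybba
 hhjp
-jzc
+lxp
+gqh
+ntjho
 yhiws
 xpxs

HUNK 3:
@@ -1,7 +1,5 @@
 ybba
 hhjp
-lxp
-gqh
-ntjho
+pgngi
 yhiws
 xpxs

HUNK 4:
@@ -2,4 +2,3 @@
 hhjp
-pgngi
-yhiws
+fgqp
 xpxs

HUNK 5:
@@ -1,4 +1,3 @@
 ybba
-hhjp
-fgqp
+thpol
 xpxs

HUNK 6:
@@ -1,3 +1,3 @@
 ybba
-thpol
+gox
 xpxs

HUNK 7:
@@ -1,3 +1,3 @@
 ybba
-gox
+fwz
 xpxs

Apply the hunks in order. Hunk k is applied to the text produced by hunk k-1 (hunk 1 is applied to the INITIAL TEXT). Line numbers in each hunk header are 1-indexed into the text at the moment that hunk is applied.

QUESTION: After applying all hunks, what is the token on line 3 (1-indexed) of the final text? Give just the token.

Hunk 1: at line 1 remove [scbm,imi,ueiov] add [hhjp,jzc] -> 5 lines: ybba hhjp jzc yhiws xpxs
Hunk 2: at line 1 remove [jzc] add [lxp,gqh,ntjho] -> 7 lines: ybba hhjp lxp gqh ntjho yhiws xpxs
Hunk 3: at line 1 remove [lxp,gqh,ntjho] add [pgngi] -> 5 lines: ybba hhjp pgngi yhiws xpxs
Hunk 4: at line 2 remove [pgngi,yhiws] add [fgqp] -> 4 lines: ybba hhjp fgqp xpxs
Hunk 5: at line 1 remove [hhjp,fgqp] add [thpol] -> 3 lines: ybba thpol xpxs
Hunk 6: at line 1 remove [thpol] add [gox] -> 3 lines: ybba gox xpxs
Hunk 7: at line 1 remove [gox] add [fwz] -> 3 lines: ybba fwz xpxs
Final line 3: xpxs

Answer: xpxs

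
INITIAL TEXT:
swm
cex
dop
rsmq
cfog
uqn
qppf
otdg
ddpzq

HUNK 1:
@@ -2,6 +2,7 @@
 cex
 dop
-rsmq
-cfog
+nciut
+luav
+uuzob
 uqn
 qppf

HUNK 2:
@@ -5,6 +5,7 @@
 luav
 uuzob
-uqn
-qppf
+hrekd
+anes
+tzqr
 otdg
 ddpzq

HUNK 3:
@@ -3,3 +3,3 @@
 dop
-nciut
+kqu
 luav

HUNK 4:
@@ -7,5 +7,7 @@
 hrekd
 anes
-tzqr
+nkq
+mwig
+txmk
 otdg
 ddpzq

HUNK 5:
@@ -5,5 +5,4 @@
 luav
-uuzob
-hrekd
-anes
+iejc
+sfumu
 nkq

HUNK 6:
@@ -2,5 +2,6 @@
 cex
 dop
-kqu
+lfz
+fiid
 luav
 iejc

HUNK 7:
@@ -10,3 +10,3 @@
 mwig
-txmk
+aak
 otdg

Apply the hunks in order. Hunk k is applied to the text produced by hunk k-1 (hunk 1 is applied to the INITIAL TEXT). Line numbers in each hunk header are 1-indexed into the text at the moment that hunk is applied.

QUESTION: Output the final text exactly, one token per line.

Hunk 1: at line 2 remove [rsmq,cfog] add [nciut,luav,uuzob] -> 10 lines: swm cex dop nciut luav uuzob uqn qppf otdg ddpzq
Hunk 2: at line 5 remove [uqn,qppf] add [hrekd,anes,tzqr] -> 11 lines: swm cex dop nciut luav uuzob hrekd anes tzqr otdg ddpzq
Hunk 3: at line 3 remove [nciut] add [kqu] -> 11 lines: swm cex dop kqu luav uuzob hrekd anes tzqr otdg ddpzq
Hunk 4: at line 7 remove [tzqr] add [nkq,mwig,txmk] -> 13 lines: swm cex dop kqu luav uuzob hrekd anes nkq mwig txmk otdg ddpzq
Hunk 5: at line 5 remove [uuzob,hrekd,anes] add [iejc,sfumu] -> 12 lines: swm cex dop kqu luav iejc sfumu nkq mwig txmk otdg ddpzq
Hunk 6: at line 2 remove [kqu] add [lfz,fiid] -> 13 lines: swm cex dop lfz fiid luav iejc sfumu nkq mwig txmk otdg ddpzq
Hunk 7: at line 10 remove [txmk] add [aak] -> 13 lines: swm cex dop lfz fiid luav iejc sfumu nkq mwig aak otdg ddpzq

Answer: swm
cex
dop
lfz
fiid
luav
iejc
sfumu
nkq
mwig
aak
otdg
ddpzq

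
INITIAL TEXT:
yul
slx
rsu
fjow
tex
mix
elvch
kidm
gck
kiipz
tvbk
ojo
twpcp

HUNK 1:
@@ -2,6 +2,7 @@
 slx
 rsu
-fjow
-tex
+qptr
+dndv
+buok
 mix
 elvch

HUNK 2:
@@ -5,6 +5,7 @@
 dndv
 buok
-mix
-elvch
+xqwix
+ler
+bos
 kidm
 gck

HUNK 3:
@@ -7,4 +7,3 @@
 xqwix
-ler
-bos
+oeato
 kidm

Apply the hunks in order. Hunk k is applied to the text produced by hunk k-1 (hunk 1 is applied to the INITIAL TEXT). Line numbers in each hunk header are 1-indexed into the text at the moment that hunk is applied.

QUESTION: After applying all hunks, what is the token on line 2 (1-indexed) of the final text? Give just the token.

Hunk 1: at line 2 remove [fjow,tex] add [qptr,dndv,buok] -> 14 lines: yul slx rsu qptr dndv buok mix elvch kidm gck kiipz tvbk ojo twpcp
Hunk 2: at line 5 remove [mix,elvch] add [xqwix,ler,bos] -> 15 lines: yul slx rsu qptr dndv buok xqwix ler bos kidm gck kiipz tvbk ojo twpcp
Hunk 3: at line 7 remove [ler,bos] add [oeato] -> 14 lines: yul slx rsu qptr dndv buok xqwix oeato kidm gck kiipz tvbk ojo twpcp
Final line 2: slx

Answer: slx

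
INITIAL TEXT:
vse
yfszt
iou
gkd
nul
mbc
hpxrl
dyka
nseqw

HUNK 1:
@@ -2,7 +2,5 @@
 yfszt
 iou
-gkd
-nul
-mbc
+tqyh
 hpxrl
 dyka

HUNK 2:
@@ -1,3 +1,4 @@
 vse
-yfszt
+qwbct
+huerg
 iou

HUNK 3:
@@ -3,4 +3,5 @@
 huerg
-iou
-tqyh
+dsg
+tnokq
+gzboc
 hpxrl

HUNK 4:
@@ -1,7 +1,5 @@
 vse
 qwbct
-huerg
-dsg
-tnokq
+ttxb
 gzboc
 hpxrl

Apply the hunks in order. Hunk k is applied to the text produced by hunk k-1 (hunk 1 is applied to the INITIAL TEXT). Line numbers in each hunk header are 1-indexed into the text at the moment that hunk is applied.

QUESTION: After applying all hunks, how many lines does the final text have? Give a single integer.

Answer: 7

Derivation:
Hunk 1: at line 2 remove [gkd,nul,mbc] add [tqyh] -> 7 lines: vse yfszt iou tqyh hpxrl dyka nseqw
Hunk 2: at line 1 remove [yfszt] add [qwbct,huerg] -> 8 lines: vse qwbct huerg iou tqyh hpxrl dyka nseqw
Hunk 3: at line 3 remove [iou,tqyh] add [dsg,tnokq,gzboc] -> 9 lines: vse qwbct huerg dsg tnokq gzboc hpxrl dyka nseqw
Hunk 4: at line 1 remove [huerg,dsg,tnokq] add [ttxb] -> 7 lines: vse qwbct ttxb gzboc hpxrl dyka nseqw
Final line count: 7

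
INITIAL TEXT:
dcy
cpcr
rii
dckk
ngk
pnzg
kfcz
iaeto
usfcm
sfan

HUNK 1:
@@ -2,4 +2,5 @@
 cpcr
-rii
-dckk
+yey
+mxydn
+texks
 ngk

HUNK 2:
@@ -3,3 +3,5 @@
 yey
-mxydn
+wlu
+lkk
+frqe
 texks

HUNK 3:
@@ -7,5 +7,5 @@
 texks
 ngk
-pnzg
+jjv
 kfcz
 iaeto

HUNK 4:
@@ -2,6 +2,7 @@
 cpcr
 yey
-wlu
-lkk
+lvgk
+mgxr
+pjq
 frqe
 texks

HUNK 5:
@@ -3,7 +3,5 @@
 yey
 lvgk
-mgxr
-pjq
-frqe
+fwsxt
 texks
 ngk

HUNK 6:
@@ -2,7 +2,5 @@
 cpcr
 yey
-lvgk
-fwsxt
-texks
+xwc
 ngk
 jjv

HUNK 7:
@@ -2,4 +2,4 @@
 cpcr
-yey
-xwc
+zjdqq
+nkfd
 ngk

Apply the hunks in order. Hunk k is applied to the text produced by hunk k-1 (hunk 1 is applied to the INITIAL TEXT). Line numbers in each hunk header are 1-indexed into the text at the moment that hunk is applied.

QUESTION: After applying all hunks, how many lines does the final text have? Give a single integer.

Hunk 1: at line 2 remove [rii,dckk] add [yey,mxydn,texks] -> 11 lines: dcy cpcr yey mxydn texks ngk pnzg kfcz iaeto usfcm sfan
Hunk 2: at line 3 remove [mxydn] add [wlu,lkk,frqe] -> 13 lines: dcy cpcr yey wlu lkk frqe texks ngk pnzg kfcz iaeto usfcm sfan
Hunk 3: at line 7 remove [pnzg] add [jjv] -> 13 lines: dcy cpcr yey wlu lkk frqe texks ngk jjv kfcz iaeto usfcm sfan
Hunk 4: at line 2 remove [wlu,lkk] add [lvgk,mgxr,pjq] -> 14 lines: dcy cpcr yey lvgk mgxr pjq frqe texks ngk jjv kfcz iaeto usfcm sfan
Hunk 5: at line 3 remove [mgxr,pjq,frqe] add [fwsxt] -> 12 lines: dcy cpcr yey lvgk fwsxt texks ngk jjv kfcz iaeto usfcm sfan
Hunk 6: at line 2 remove [lvgk,fwsxt,texks] add [xwc] -> 10 lines: dcy cpcr yey xwc ngk jjv kfcz iaeto usfcm sfan
Hunk 7: at line 2 remove [yey,xwc] add [zjdqq,nkfd] -> 10 lines: dcy cpcr zjdqq nkfd ngk jjv kfcz iaeto usfcm sfan
Final line count: 10

Answer: 10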